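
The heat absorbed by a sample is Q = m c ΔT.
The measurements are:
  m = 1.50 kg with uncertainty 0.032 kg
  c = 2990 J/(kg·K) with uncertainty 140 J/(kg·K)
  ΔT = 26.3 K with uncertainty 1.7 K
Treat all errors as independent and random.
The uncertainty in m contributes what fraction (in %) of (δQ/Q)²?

(δQ/Q)² = (1·δm/m)² + (1·δc/c)² + (1·δΔT/ΔT)²
  m term: (1×0.0213)² = 0.000455
  c term: (1×0.0468)² = 0.00219
  ΔT term: (1×0.0646)² = 0.00418
Total = 0.00683. Share from m = 0.000455/0.00683 = 0.0667.

6.67%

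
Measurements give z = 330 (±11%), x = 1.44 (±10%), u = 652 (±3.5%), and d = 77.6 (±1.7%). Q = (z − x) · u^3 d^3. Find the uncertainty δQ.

Let w = z − x = 329. δw = √(δz² + δx²) = √(1320 + 0.0207) = 36.3, so δw/w = 0.110.
Q is then a monomial in w, u, d:
δQ/Q = √((δw/w)² + (3·δu/u)² + (3·δd/d)²) = √(0.0122 + 0.0110 + 0.00260) = 0.161
Q = 4.26e+16, so δQ = 0.161 × 4.26e+16 = 6.84e+15.

6.84e+15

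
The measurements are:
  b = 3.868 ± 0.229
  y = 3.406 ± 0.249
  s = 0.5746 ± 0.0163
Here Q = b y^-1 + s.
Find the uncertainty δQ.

0.108

Let p = b·y^-1 = 1.136. δp/p = √((1·δb/b)² + (-1·δy/y)²) = √(0.00351 + 0.00534) = 0.0941, so δp = 0.107.
Q = p + s: δQ = √(δp² + δs²) = √(0.0114 + 0.000266) = 0.108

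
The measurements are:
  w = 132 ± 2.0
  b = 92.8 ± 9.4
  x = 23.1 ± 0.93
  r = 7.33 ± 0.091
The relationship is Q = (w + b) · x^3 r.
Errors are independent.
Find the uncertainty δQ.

Let u = w + b = 225. δu = √(δw² + δb²) = √(4.00 + 88.4) = 9.61, so δu/u = 0.0428.
Q is then a monomial in u, x, r:
δQ/Q = √((δu/u)² + (3·δx/x)² + (1·δr/r)²) = √(0.00183 + 0.0146 + 0.000154) = 0.129
Q = 2.03e+07, so δQ = 0.129 × 2.03e+07 = 2.61e+06.

2.61e+06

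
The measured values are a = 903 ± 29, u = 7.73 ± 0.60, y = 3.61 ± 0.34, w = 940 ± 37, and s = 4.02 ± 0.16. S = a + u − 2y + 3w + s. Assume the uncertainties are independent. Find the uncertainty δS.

115

Sums and differences: (δS)² = Σ (cᵢ δxᵢ)².
  (δa)² = 841;  (δu)² = 0.360;  (2·δy)² = 0.462;  (3·δw)² = 12300;  (δs)² = 0.0256
δS = √(13200) = 115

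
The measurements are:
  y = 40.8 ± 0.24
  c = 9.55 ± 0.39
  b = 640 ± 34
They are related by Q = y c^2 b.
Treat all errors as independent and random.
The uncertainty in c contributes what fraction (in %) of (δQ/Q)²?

70.0%

(δQ/Q)² = (1·δy/y)² + (2·δc/c)² + (1·δb/b)²
  y term: (1×0.00588)² = 3.46e-05
  c term: (2×0.0408)² = 0.00667
  b term: (1×0.0531)² = 0.00282
Total = 0.00953. Share from c = 0.00667/0.00953 = 0.700.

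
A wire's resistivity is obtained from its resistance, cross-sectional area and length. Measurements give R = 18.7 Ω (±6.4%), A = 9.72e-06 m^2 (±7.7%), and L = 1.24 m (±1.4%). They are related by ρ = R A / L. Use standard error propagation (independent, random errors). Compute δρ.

Products/powers → add relative errors in quadrature, weighted by exponent:
  (1·δR/R)² = (1×0.0640)² = 0.00410;  (1·δA/A)² = (1×0.0770)² = 0.00593;  (-1·δL/L)² = (-1×0.0140)² = 0.000196
δρ/ρ = √(0.0102) = 0.101
ρ = 0.000147 Ω·m, so δρ = 0.101 × 0.000147 = 1.48e-05 Ω·m.

1.48e-05 Ω·m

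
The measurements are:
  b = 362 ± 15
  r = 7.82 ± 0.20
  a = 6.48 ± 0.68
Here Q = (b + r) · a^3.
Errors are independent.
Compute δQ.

31900

Let u = b + r = 370. δu = √(δb² + δr²) = √(225 + 0.0400) = 15.0, so δu/u = 0.0406.
Q is then a monomial in u, a:
δQ/Q = √((δu/u)² + (3·δa/a)²) = √(0.00165 + 0.0991) = 0.317
Q = 1.01e+05, so δQ = 0.317 × 1.01e+05 = 31900.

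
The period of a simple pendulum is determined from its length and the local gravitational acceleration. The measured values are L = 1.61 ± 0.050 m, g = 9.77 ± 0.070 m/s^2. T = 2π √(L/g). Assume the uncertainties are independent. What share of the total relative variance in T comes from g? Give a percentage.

5.05%

(δT/T)² = (½·δL/L)² + (−½·δg/g)²
  L term: (0.5×0.0311)² = 0.000241
  g term: (-0.5×0.00716)² = 1.28e-05
Total = 0.000254. Share from g = 1.28e-05/0.000254 = 0.0505.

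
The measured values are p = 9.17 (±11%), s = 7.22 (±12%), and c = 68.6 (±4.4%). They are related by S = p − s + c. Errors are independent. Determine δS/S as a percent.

4.68%

S is a linear combination, so absolute uncertainties add in quadrature:
  (δp)² = 1.02;  (δs)² = 0.751;  (δc)² = 9.11
δS = √(10.9) = 3.30
S = 70.5, so δS/S = 3.30/70.5 = 0.0468.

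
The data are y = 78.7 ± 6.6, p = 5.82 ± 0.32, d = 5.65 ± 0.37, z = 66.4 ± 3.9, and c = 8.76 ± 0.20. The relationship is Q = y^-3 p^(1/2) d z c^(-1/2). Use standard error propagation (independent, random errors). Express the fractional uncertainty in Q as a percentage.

26.8%

Products/powers → add relative errors in quadrature, weighted by exponent:
  (-3·δy/y)² = (-3×0.0839)² = 0.0633;  (½·δp/p)² = (0.5×0.0550)² = 0.000756;  (1·δd/d)² = (1×0.0655)² = 0.00429;  (1·δz/z)² = (1×0.0587)² = 0.00345;  (−½·δc/c)² = (-0.5×0.0228)² = 0.000130
δQ/Q = √(0.0719) = 0.268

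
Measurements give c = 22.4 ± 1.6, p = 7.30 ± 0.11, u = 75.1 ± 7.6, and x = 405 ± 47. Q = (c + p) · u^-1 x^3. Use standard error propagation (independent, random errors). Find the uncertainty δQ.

Let w = c + p = 29.7. δw = √(δc² + δp²) = √(2.56 + 0.0121) = 1.60, so δw/w = 0.0540.
Q is then a monomial in w, u, x:
δQ/Q = √((δw/w)² + (-1·δu/u)² + (3·δx/x)²) = √(0.00292 + 0.0102 + 0.121) = 0.367
Q = 2.63e+07, so δQ = 0.367 × 2.63e+07 = 9.63e+06.

9.63e+06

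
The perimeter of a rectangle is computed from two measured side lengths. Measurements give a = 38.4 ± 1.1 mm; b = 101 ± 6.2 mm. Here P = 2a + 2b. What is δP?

12.6 mm

Absolute uncertainties add in quadrature for a linear combination:
  (2·δa)² = 4.84;  (2·δb)² = 154
δP = √(159) = 12.6 mm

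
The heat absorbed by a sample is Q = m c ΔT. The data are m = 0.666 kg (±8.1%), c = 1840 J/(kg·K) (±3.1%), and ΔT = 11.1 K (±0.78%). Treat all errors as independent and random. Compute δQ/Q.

0.0871

Relative error in a monomial: (δQ/Q)² = Σ (nᵢ · δxᵢ/xᵢ)².
  (1·δm/m)² = (1×0.0810)² = 0.00656;  (1·δc/c)² = (1×0.0310)² = 0.000961;  (1·δΔT/ΔT)² = (1×0.00780)² = 6.08e-05
δQ/Q = √(0.00758) = 0.0871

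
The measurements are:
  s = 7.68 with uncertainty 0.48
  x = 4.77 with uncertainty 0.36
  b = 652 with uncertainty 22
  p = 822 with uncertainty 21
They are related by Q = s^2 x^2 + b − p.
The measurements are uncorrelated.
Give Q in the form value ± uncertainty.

1170 ± 265

Let w = s^2·x^2 = 1340. δw/w = √((2·δs/s)² + (2·δx/x)²) = √(0.0156 + 0.0228) = 0.196, so δw = 263.
Q = w + b − p: δQ = √(δw² + δb² + δp²) = √(69200 + 484 + 441) = 265
Q = 1170.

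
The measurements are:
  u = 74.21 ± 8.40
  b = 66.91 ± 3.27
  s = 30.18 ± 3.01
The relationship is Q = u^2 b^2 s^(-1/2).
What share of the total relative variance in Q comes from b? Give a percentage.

15.1%

(δQ/Q)² = (2·δu/u)² + (2·δb/b)² + (−½·δs/s)²
  u term: (2×0.113)² = 0.0512
  b term: (2×0.0489)² = 0.00955
  s term: (-0.5×0.0997)² = 0.00249
Total = 0.0633. Share from b = 0.00955/0.0633 = 0.151.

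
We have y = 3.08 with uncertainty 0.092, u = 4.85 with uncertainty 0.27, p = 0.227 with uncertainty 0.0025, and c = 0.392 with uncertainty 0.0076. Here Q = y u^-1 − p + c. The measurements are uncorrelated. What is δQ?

0.0409

Let w = y·u^-1 = 0.635. δw/w = √((1·δy/y)² + (-1·δu/u)²) = √(0.000892 + 0.00310) = 0.0632, so δw = 0.0401.
Q = w − p + c: δQ = √(δw² + δp² + δc²) = √(0.00161 + 6.25e-06 + 5.78e-05) = 0.0409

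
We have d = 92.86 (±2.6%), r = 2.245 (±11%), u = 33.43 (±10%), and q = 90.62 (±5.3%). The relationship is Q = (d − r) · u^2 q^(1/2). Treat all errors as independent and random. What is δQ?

Let w = d − r = 90.61. δw = √(δd² + δr²) = √(5.83 + 0.0610) = 2.43, so δw/w = 0.0268.
Q is then a monomial in w, u, q:
δQ/Q = √((δw/w)² + (2·δu/u)² + (½·δq/q)²) = √(0.000717 + 0.0400 + 0.000702) = 0.204
Q = 964000, so δQ = 0.204 × 964000 = 1.96e+05.

1.96e+05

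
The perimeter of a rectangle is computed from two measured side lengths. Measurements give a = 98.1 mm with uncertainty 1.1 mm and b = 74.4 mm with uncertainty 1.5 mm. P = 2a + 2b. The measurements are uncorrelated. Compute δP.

Sums and differences: (δP)² = Σ (cᵢ δxᵢ)².
  (2·δa)² = 4.84;  (2·δb)² = 9.00
δP = √(13.8) = 3.72 mm

3.72 mm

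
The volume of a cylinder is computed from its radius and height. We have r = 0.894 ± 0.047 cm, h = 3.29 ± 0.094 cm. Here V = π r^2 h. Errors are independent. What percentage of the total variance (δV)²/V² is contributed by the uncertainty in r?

93.1%

(δV/V)² = (2·δr/r)² + (1·δh/h)²
  r term: (2×0.0526)² = 0.0111
  h term: (1×0.0286)² = 0.000816
Total = 0.0119. Share from r = 0.0111/0.0119 = 0.931.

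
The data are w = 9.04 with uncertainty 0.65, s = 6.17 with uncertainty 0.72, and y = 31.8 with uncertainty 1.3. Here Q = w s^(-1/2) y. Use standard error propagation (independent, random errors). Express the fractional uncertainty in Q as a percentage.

10.1%

Since Q is a product/quotient, work with relative uncertainties:
  (1·δw/w)² = (1×0.0719)² = 0.00517;  (−½·δs/s)² = (-0.5×0.117)² = 0.00340;  (1·δy/y)² = (1×0.0409)² = 0.00167
δQ/Q = √(0.0102) = 0.101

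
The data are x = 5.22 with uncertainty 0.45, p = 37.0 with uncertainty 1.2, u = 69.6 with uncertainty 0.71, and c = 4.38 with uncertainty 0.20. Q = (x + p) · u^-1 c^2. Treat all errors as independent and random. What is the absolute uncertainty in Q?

1.13

Let w = x + p = 42.2. δw = √(δx² + δp²) = √(0.203 + 1.44) = 1.28, so δw/w = 0.0304.
Q is then a monomial in w, u, c:
δQ/Q = √((δw/w)² + (-1·δu/u)² + (2·δc/c)²) = √(0.000921 + 0.000104 + 0.00834) = 0.0968
Q = 11.6, so δQ = 0.0968 × 11.6 = 1.13.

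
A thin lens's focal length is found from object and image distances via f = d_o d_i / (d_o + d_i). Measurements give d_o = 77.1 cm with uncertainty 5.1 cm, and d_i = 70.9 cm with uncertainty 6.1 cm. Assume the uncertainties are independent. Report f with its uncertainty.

∂f/∂d_o = (d_i/(d_o+d_i))² = 0.229;  ∂f/∂d_i = (d_o/(d_o+d_i))² = 0.271
δf = √((∂f/∂d_o · δd_o)² + (∂f/∂d_i · δd_i)²) = √(1.37 + 2.74) = 2.03 cm
f = 36.9 cm.

36.9 ± 2.03 cm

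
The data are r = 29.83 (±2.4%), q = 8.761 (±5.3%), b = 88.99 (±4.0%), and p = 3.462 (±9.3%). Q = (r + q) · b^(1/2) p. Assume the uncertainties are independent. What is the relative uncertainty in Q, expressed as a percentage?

Let u = r + q = 38.59. δu = √(δr² + δq²) = √(0.513 + 0.216) = 0.853, so δu/u = 0.0221.
Q is then a monomial in u, b, p:
δQ/Q = √((δu/u)² + (½·δb/b)² + (1·δp/p)²) = √(0.000489 + 0.000400 + 0.00865) = 0.0977

9.77%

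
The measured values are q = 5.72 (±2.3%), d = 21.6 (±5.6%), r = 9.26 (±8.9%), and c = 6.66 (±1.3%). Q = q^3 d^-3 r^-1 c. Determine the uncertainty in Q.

0.00271

For a monomial Q ∝ q^3, d^-3, r^-1, c, fractional errors add in quadrature:
  (3·δq/q)² = (3×0.0230)² = 0.00476;  (-3·δd/d)² = (-3×0.0560)² = 0.0282;  (-1·δr/r)² = (-1×0.0890)² = 0.00792;  (1·δc/c)² = (1×0.0130)² = 0.000169
δQ/Q = √(0.0411) = 0.203
Q = 0.0134, so δQ = 0.203 × 0.0134 = 0.00271.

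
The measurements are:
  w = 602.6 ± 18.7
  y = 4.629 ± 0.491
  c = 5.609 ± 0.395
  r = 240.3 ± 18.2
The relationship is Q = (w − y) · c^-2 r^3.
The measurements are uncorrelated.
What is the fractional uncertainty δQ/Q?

Let u = w − y = 598.0. δu = √(δw² + δy²) = √(350 + 0.241) = 18.7, so δu/u = 0.0313.
Q is then a monomial in u, c, r:
δQ/Q = √((δu/u)² + (-2·δc/c)² + (3·δr/r)²) = √(0.000979 + 0.0198 + 0.0516) = 0.269

0.269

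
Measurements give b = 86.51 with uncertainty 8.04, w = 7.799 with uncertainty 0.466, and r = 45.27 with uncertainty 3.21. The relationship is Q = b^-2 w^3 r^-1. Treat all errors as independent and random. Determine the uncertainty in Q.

Since Q is a product/quotient, work with relative uncertainties:
  (-2·δb/b)² = (-2×0.0929)² = 0.0345;  (3·δw/w)² = (3×0.0598)² = 0.0321;  (-1·δr/r)² = (-1×0.0709)² = 0.00503
δQ/Q = √(0.0717) = 0.268
Q = 0.001400, so δQ = 0.268 × 0.001400 = 0.000375.

0.000375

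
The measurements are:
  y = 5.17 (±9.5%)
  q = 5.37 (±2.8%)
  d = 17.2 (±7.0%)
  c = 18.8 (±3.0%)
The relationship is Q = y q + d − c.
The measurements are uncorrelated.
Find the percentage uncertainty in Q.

11.7%

Let p = y·q = 27.8. δp/p = √((1·δy/y)² + (1·δq/q)²) = √(0.00903 + 0.000784) = 0.0990, so δp = 2.75.
Q = p + d − c: δQ = √(δp² + δd² + δc²) = √(7.56 + 1.45 + 0.318) = 3.05
Q = 26.2, so δQ/Q = 3.05/26.2 = 0.117.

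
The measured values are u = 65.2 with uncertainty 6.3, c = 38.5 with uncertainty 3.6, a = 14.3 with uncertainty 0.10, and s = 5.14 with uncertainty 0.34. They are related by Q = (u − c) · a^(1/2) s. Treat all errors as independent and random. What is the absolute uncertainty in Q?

145

Let w = u − c = 26.7. δw = √(δu² + δc²) = √(39.7 + 13.0) = 7.26, so δw/w = 0.272.
Q is then a monomial in w, a, s:
δQ/Q = √((δw/w)² + (½·δa/a)² + (1·δs/s)²) = √(0.0739 + 1.22e-05 + 0.00438) = 0.280
Q = 519, so δQ = 0.280 × 519 = 145.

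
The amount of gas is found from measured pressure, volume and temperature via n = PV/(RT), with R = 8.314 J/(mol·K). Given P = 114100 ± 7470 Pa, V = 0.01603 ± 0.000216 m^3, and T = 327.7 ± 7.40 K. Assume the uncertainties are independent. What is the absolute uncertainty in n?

Relative error in a monomial: (δn/n)² = Σ (nᵢ · δxᵢ/xᵢ)².
  (1·δP/P)² = (1×0.0655)² = 0.00429;  (1·δV/V)² = (1×0.0135)² = 0.000182;  (-1·δT/T)² = (-1×0.0226)² = 0.000510
δn/n = √(0.00498) = 0.0706
n = 0.6713 mol, so δn = 0.0706 × 0.6713 = 0.0474 mol.

0.0474 mol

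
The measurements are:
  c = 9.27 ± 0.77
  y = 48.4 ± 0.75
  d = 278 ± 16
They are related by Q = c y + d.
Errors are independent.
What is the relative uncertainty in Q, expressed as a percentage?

Let p = c·y = 449. δp/p = √((1·δc/c)² + (1·δy/y)²) = √(0.00690 + 0.000240) = 0.0845, so δp = 37.9.
Q = p + d: δQ = √(δp² + δd²) = √(1440 + 256) = 41.1
Q = 727, so δQ/Q = 41.1/727 = 0.0566.

5.66%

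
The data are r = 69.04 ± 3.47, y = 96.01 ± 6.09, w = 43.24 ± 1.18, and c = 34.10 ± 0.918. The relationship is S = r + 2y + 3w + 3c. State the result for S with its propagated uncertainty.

Each term contributes (cᵢ δxᵢ)² to (δS)²:
  (δr)² = 12.0;  (2·δy)² = 148;  (3·δw)² = 12.5;  (3·δc)² = 7.58
δS = √(181) = 13.4
S = 493.1.

493.1 ± 13.4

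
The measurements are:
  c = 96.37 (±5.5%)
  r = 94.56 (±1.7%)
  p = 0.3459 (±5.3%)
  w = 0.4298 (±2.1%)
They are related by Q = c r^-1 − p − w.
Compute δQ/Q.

Let h = c·r^-1 = 1.019. δh/h = √((1·δc/c)² + (-1·δr/r)²) = √(0.00302 + 0.000289) = 0.0576, so δh = 0.0587.
Q = h − p − w: δQ = √(δh² + δp² + δw²) = √(0.00344 + 0.000336 + 8.15e-05) = 0.0621
Q = 0.2434, so δQ/Q = 0.0621/0.2434 = 0.255.

0.255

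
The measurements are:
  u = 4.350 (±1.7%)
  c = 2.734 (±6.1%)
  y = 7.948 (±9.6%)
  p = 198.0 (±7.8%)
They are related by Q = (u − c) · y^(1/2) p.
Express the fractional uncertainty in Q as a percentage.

Let w = u − c = 1.616. δw = √(δu² + δc²) = √(0.00547 + 0.0278) = 0.182, so δw/w = 0.113.
Q is then a monomial in w, y, p:
δQ/Q = √((δw/w)² + (½·δy/y)² + (1·δp/p)²) = √(0.0127 + 0.00230 + 0.00608) = 0.145

14.5%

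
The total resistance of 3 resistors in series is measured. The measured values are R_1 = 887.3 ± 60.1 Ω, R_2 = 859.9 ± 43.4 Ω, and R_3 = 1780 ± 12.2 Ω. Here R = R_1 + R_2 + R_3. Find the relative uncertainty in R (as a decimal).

Absolute uncertainties add in quadrature for a linear combination:
  (δR_1)² = 3610;  (δR_2)² = 1880;  (δR_3)² = 149
δR = √(5640) = 75.1 Ω
R = 3527 Ω, so δR/R = 75.1/3527 = 0.0213.

0.0213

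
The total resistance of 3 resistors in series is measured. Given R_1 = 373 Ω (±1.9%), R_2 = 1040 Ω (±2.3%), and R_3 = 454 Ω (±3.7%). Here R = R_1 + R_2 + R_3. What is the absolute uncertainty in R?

30.1 Ω

Each term contributes (cᵢ δxᵢ)² to (δR)²:
  (δR_1)² = 50.2;  (δR_2)² = 572;  (δR_3)² = 282
δR = √(905) = 30.1 Ω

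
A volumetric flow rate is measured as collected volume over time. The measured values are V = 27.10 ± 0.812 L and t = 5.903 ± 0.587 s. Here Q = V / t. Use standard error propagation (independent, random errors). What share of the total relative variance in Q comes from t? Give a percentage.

(δQ/Q)² = (1·δV/V)² + (-1·δt/t)²
  V term: (1×0.0300)² = 0.000898
  t term: (-1×0.0994)² = 0.00989
Total = 0.0108. Share from t = 0.00989/0.0108 = 0.917.

91.7%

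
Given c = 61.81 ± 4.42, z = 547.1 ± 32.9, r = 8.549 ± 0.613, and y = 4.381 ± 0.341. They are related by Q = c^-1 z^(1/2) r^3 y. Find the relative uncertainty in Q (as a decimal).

0.242

Products/powers → add relative errors in quadrature, weighted by exponent:
  (-1·δc/c)² = (-1×0.0715)² = 0.00511;  (½·δz/z)² = (0.5×0.0601)² = 0.000904;  (3·δr/r)² = (3×0.0717)² = 0.0463;  (1·δy/y)² = (1×0.0778)² = 0.00606
δQ/Q = √(0.0583) = 0.242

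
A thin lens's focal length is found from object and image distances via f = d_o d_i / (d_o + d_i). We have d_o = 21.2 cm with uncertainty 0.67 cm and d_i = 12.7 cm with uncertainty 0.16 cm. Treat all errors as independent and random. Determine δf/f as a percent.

1.42%

∂f/∂d_o = (d_i/(d_o+d_i))² = 0.140;  ∂f/∂d_i = (d_o/(d_o+d_i))² = 0.391
δf = √((∂f/∂d_o · δd_o)² + (∂f/∂d_i · δd_i)²) = √(0.00884 + 0.00392) = 0.113 cm
f = 7.94 cm, so δf/f = 0.113/7.94 = 0.0142.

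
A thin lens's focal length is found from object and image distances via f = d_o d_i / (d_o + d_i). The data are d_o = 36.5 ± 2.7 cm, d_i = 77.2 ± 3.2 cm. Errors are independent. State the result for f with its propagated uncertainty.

∂f/∂d_o = (d_i/(d_o+d_i))² = 0.461;  ∂f/∂d_i = (d_o/(d_o+d_i))² = 0.103
δf = √((∂f/∂d_o · δd_o)² + (∂f/∂d_i · δd_i)²) = √(1.55 + 0.109) = 1.29 cm
f = 24.8 cm.

24.8 ± 1.29 cm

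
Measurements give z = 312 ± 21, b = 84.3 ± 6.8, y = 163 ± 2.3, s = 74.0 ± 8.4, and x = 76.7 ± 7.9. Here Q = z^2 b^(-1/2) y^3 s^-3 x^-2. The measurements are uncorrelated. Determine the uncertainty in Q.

8.17

Q is a product of powers, so relative uncertainties combine in quadrature:
  (2·δz/z)² = (2×0.0673)² = 0.0181;  (−½·δb/b)² = (-0.5×0.0807)² = 0.00163;  (3·δy/y)² = (3×0.0141)² = 0.00179;  (-3·δs/s)² = (-3×0.114)² = 0.116;  (-2·δx/x)² = (-2×0.103)² = 0.0424
δQ/Q = √(0.180) = 0.424
Q = 19.3, so δQ = 0.424 × 19.3 = 8.17.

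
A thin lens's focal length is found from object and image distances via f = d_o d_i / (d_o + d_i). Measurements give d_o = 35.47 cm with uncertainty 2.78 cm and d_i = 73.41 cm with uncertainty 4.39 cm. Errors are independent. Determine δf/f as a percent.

∂f/∂d_o = (d_i/(d_o+d_i))² = 0.455;  ∂f/∂d_i = (d_o/(d_o+d_i))² = 0.106
δf = √((∂f/∂d_o · δd_o)² + (∂f/∂d_i · δd_i)²) = √(1.60 + 0.217) = 1.35 cm
f = 23.91 cm, so δf/f = 1.35/23.91 = 0.0563.

5.63%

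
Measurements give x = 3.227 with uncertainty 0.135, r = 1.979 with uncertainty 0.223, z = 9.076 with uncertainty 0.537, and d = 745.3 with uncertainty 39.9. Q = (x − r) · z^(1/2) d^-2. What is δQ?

Let u = x − r = 1.248. δu = √(δx² + δr²) = √(0.0182 + 0.0497) = 0.261, so δu/u = 0.209.
Q is then a monomial in u, z, d:
δQ/Q = √((δu/u)² + (½·δz/z)² + (-2·δd/d)²) = √(0.0436 + 0.000875 + 0.0115) = 0.237
Q = 6.769e-06, so δQ = 0.237 × 6.769e-06 = 1.6e-06.

1.6e-06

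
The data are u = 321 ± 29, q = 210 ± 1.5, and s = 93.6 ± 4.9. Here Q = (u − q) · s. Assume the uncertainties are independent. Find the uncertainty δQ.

Let w = u − q = 111. δw = √(δu² + δq²) = √(841 + 2.25) = 29.0, so δw/w = 0.262.
Q is then a monomial in w, s:
δQ/Q = √((δw/w)² + (1·δs/s)²) = √(0.0684 + 0.00274) = 0.267
Q = 10400, so δQ = 0.267 × 10400 = 2770.

2770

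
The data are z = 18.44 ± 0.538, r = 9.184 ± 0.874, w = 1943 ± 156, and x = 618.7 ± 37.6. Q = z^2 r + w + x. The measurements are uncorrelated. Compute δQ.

384

Let p = z^2·r = 3123. δp/p = √((2·δz/z)² + (1·δr/r)²) = √(0.00340 + 0.00906) = 0.112, so δp = 349.
Q = p + w + x: δQ = √(δp² + δw² + δx²) = √(1.22e+05 + 24300 + 1410) = 384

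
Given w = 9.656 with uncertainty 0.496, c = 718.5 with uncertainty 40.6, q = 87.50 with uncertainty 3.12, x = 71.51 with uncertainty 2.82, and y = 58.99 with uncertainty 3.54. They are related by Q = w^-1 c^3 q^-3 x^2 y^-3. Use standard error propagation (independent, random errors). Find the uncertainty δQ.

Products/powers → add relative errors in quadrature, weighted by exponent:
  (-1·δw/w)² = (-1×0.0514)² = 0.00264;  (3·δc/c)² = (3×0.0565)² = 0.0287;  (-3·δq/q)² = (-3×0.0357)² = 0.0114;  (2·δx/x)² = (2×0.0394)² = 0.00622;  (-3·δy/y)² = (-3×0.0600)² = 0.0324
δQ/Q = √(0.0814) = 0.285
Q = 1.428, so δQ = 0.285 × 1.428 = 0.408.

0.408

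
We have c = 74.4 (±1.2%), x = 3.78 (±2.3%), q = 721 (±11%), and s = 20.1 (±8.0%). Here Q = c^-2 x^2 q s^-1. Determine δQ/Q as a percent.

Products/powers → add relative errors in quadrature, weighted by exponent:
  (-2·δc/c)² = (-2×0.0120)² = 0.000576;  (2·δx/x)² = (2×0.0230)² = 0.00212;  (1·δq/q)² = (1×0.110)² = 0.0121;  (-1·δs/s)² = (-1×0.0800)² = 0.00640
δQ/Q = √(0.0212) = 0.146

14.6%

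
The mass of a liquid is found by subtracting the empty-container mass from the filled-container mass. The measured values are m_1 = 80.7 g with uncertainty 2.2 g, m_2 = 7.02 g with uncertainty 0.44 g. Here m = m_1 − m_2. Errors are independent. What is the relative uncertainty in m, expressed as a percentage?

Each term contributes (cᵢ δxᵢ)² to (δm)²:
  (δm_1)² = 4.84;  (δm_2)² = 0.194
δm = √(5.03) = 2.24 g
m = 73.7 g, so δm/m = 2.24/73.7 = 0.0305.

3.05%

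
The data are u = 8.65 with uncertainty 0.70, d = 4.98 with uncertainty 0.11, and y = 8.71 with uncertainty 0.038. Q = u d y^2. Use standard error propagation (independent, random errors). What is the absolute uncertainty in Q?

276

Relative error in a monomial: (δQ/Q)² = Σ (nᵢ · δxᵢ/xᵢ)².
  (1·δu/u)² = (1×0.0809)² = 0.00655;  (1·δd/d)² = (1×0.0221)² = 0.000488;  (2·δy/y)² = (2×0.00436)² = 7.61e-05
δQ/Q = √(0.00711) = 0.0843
Q = 3270, so δQ = 0.0843 × 3270 = 276.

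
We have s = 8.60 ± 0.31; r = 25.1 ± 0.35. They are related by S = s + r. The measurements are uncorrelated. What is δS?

For a sum/difference, combine absolute errors in quadrature:
  (δs)² = 0.0961;  (δr)² = 0.122
δS = √(0.219) = 0.468

0.468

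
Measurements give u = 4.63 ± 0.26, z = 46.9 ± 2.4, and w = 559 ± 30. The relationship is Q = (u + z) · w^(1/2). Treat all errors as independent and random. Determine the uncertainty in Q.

65.8

Let h = u + z = 51.5. δh = √(δu² + δz²) = √(0.0676 + 5.76) = 2.41, so δh/h = 0.0468.
Q is then a monomial in h, w:
δQ/Q = √((δh/h)² + (½·δw/w)²) = √(0.00219 + 0.000720) = 0.0540
Q = 1220, so δQ = 0.0540 × 1220 = 65.8.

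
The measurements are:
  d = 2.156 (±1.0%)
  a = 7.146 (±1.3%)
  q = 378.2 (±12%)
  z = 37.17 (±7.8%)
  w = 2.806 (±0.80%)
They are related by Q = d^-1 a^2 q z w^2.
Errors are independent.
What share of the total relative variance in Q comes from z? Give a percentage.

(δQ/Q)² = (-1·δd/d)² + (2·δa/a)² + (1·δq/q)² + (1·δz/z)² + (2·δw/w)²
  d term: (-1×0.0100)² = 0.000100
  a term: (2×0.0130)² = 0.000676
  q term: (1×0.120)² = 0.0144
  z term: (1×0.0780)² = 0.00608
  w term: (2×0.00800)² = 0.000256
Total = 0.0215. Share from z = 0.00608/0.0215 = 0.283.

28.3%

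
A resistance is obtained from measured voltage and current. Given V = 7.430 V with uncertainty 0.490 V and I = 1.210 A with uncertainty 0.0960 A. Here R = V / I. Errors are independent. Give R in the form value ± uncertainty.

6.140 ± 0.634 Ω

Since R is a product/quotient, work with relative uncertainties:
  (1·δV/V)² = (1×0.0659)² = 0.00435;  (-1·δI/I)² = (-1×0.0793)² = 0.00629
δR/R = √(0.0106) = 0.103
R = 6.140 Ω, so δR = 0.103 × 6.140 = 0.634 Ω.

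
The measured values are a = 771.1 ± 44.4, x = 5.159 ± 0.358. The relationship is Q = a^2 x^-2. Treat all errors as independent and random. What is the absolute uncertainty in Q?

4030

For a monomial Q ∝ a^2, x^-2, fractional errors add in quadrature:
  (2·δa/a)² = (2×0.0576)² = 0.0133;  (-2·δx/x)² = (-2×0.0694)² = 0.0193
δQ/Q = √(0.0325) = 0.180
Q = 22340, so δQ = 0.180 × 22340 = 4030.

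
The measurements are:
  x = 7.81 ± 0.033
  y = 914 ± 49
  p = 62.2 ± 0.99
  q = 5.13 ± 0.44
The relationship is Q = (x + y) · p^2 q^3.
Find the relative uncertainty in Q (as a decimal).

Let u = x + y = 922. δu = √(δx² + δy²) = √(0.00109 + 2400) = 49.0, so δu/u = 0.0532.
Q is then a monomial in u, p, q:
δQ/Q = √((δu/u)² + (2·δp/p)² + (3·δq/q)²) = √(0.00283 + 0.00101 + 0.0662) = 0.265

0.265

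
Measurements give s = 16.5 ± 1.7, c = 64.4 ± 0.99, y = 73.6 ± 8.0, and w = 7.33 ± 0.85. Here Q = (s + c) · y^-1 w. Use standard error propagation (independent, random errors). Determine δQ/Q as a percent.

16.1%

Let u = s + c = 80.9. δu = √(δs² + δc²) = √(2.89 + 0.980) = 1.97, so δu/u = 0.0243.
Q is then a monomial in u, y, w:
δQ/Q = √((δu/u)² + (-1·δy/y)² + (1·δw/w)²) = √(0.000591 + 0.0118 + 0.0134) = 0.161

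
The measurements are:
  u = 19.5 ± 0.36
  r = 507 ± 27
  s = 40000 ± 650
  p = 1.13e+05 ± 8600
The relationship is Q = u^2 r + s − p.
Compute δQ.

15200

Let w = u^2·r = 1.93e+05. δw/w = √((2·δu/u)² + (1·δr/r)²) = √(0.00136 + 0.00284) = 0.0648, so δw = 12500.
Q = w + s − p: δQ = √(δw² + δs² + δp²) = √(1.56e+08 + 4.22e+05 + 7.4e+07) = 15200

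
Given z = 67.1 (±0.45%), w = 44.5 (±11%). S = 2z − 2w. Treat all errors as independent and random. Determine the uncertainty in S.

9.81

Each term contributes (cᵢ δxᵢ)² to (δS)²:
  (2·δz)² = 0.365;  (2·δw)² = 95.8
δS = √(96.2) = 9.81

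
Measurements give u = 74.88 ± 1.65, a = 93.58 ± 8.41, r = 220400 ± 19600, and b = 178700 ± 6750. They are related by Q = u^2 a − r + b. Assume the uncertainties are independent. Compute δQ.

Let p = u^2·a = 524700. δp/p = √((2·δu/u)² + (1·δa/a)²) = √(0.00194 + 0.00808) = 0.100, so δp = 52500.
Q = p − r + b: δQ = √(δp² + δr² + δb²) = √(2.76e+09 + 3.84e+08 + 4.56e+07) = 56500

56500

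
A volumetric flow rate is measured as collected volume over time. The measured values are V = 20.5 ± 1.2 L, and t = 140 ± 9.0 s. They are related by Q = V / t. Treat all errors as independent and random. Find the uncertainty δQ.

Since Q is a product/quotient, work with relative uncertainties:
  (1·δV/V)² = (1×0.0585)² = 0.00343;  (-1·δt/t)² = (-1×0.0643)² = 0.00413
δQ/Q = √(0.00756) = 0.0869
Q = 0.146 L/s, so δQ = 0.0869 × 0.146 = 0.0127 L/s.

0.0127 L/s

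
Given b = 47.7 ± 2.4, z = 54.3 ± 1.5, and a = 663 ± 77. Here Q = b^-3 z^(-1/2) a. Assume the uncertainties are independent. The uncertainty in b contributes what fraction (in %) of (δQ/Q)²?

62.5%

(δQ/Q)² = (-3·δb/b)² + (−½·δz/z)² + (1·δa/a)²
  b term: (-3×0.0503)² = 0.0228
  z term: (-0.5×0.0276)² = 0.000191
  a term: (1×0.116)² = 0.0135
Total = 0.0365. Share from b = 0.0228/0.0365 = 0.625.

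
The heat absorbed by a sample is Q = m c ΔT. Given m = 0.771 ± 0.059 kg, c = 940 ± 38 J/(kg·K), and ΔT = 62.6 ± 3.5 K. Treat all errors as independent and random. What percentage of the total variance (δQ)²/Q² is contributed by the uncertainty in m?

(δQ/Q)² = (1·δm/m)² + (1·δc/c)² + (1·δΔT/ΔT)²
  m term: (1×0.0765)² = 0.00586
  c term: (1×0.0404)² = 0.00163
  ΔT term: (1×0.0559)² = 0.00313
Total = 0.0106. Share from m = 0.00586/0.0106 = 0.552.

55.2%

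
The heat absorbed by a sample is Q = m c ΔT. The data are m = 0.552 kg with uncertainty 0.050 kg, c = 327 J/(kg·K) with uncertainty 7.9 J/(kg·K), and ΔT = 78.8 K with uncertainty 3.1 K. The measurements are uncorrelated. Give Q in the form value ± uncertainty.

14200 ± 1450 J

Since Q is a product/quotient, work with relative uncertainties:
  (1·δm/m)² = (1×0.0906)² = 0.00820;  (1·δc/c)² = (1×0.0242)² = 0.000584;  (1·δΔT/ΔT)² = (1×0.0393)² = 0.00155
δQ/Q = √(0.0103) = 0.102
Q = 14200 J, so δQ = 0.102 × 14200 = 1450 J.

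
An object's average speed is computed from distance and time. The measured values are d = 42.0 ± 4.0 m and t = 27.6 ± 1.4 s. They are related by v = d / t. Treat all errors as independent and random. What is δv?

v is a product of powers, so relative uncertainties combine in quadrature:
  (1·δd/d)² = (1×0.0952)² = 0.00907;  (-1·δt/t)² = (-1×0.0507)² = 0.00257
δv/v = √(0.0116) = 0.108
v = 1.52 m/s, so δv = 0.108 × 1.52 = 0.164 m/s.

0.164 m/s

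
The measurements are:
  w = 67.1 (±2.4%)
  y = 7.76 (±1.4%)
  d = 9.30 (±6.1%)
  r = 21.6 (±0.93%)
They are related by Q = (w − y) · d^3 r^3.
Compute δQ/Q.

Let u = w − y = 59.3. δu = √(δw² + δy²) = √(2.59 + 0.0118) = 1.61, so δu/u = 0.0272.
Q is then a monomial in u, d, r:
δQ/Q = √((δu/u)² + (3·δd/d)² + (3·δr/r)²) = √(0.000740 + 0.0335 + 0.000778) = 0.187

0.187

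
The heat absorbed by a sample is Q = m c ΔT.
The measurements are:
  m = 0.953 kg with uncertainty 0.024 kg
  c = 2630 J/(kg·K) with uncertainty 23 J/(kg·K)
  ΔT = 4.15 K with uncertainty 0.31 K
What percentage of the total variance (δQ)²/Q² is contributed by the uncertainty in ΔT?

88.7%

(δQ/Q)² = (1·δm/m)² + (1·δc/c)² + (1·δΔT/ΔT)²
  m term: (1×0.0252)² = 0.000634
  c term: (1×0.00875)² = 7.65e-05
  ΔT term: (1×0.0747)² = 0.00558
Total = 0.00629. Share from ΔT = 0.00558/0.00629 = 0.887.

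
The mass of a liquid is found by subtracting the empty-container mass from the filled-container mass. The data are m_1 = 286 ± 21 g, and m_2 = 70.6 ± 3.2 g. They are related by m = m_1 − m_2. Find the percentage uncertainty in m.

9.86%

For a sum/difference, combine absolute errors in quadrature:
  (δm_1)² = 441;  (δm_2)² = 10.2
δm = √(451) = 21.2 g
m = 215 g, so δm/m = 21.2/215 = 0.0986.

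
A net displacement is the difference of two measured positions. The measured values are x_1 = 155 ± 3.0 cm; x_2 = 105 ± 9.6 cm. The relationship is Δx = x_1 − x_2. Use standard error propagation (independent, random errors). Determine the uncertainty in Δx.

Sums and differences: (δΔx)² = Σ (cᵢ δxᵢ)².
  (δx_1)² = 9.00;  (δx_2)² = 92.2
δΔx = √(101) = 10.1 cm

10.1 cm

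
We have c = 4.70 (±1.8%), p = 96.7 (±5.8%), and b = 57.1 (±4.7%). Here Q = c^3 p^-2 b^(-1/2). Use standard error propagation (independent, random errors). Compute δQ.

Q is a product of powers, so relative uncertainties combine in quadrature:
  (3·δc/c)² = (3×0.0180)² = 0.00292;  (-2·δp/p)² = (-2×0.0580)² = 0.0135;  (−½·δb/b)² = (-0.5×0.0470)² = 0.000552
δQ/Q = √(0.0169) = 0.130
Q = 0.00147, so δQ = 0.130 × 0.00147 = 0.000191.

0.000191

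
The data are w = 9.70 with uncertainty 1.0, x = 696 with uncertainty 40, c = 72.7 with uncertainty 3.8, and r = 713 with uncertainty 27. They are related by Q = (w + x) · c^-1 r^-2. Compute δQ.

2.06e-06

Let u = w + x = 706. δu = √(δw² + δx²) = √(1.00 + 1600) = 40.0, so δu/u = 0.0567.
Q is then a monomial in u, c, r:
δQ/Q = √((δu/u)² + (-1·δc/c)² + (-2·δr/r)²) = √(0.00321 + 0.00273 + 0.00574) = 0.108
Q = 1.91e-05, so δQ = 0.108 × 1.91e-05 = 2.06e-06.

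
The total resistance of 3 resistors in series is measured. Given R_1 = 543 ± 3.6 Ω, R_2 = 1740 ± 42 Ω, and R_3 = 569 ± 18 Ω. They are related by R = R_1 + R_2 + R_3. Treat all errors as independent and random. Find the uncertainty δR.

Each term contributes (cᵢ δxᵢ)² to (δR)²:
  (δR_1)² = 13.0;  (δR_2)² = 1760;  (δR_3)² = 324
δR = √(2100) = 45.8 Ω

45.8 Ω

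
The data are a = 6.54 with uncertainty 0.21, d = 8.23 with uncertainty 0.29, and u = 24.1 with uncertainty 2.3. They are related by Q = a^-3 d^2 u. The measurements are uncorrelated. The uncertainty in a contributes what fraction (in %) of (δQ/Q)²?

(δQ/Q)² = (-3·δa/a)² + (2·δd/d)² + (1·δu/u)²
  a term: (-3×0.0321)² = 0.00928
  d term: (2×0.0352)² = 0.00497
  u term: (1×0.0954)² = 0.00911
Total = 0.0234. Share from a = 0.00928/0.0234 = 0.397.

39.7%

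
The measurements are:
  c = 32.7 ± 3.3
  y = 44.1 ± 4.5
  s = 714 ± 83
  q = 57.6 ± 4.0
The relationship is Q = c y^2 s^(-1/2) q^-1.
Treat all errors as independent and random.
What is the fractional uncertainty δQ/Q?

For a monomial Q ∝ c, y^2, s^(-1/2), q^-1, fractional errors add in quadrature:
  (1·δc/c)² = (1×0.101)² = 0.0102;  (2·δy/y)² = (2×0.102)² = 0.0416;  (−½·δs/s)² = (-0.5×0.116)² = 0.00338;  (-1·δq/q)² = (-1×0.0694)² = 0.00482
δQ/Q = √(0.0600) = 0.245

0.245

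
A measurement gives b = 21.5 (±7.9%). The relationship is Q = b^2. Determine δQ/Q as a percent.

15.8%

Q ∝ b^2, so δQ/Q = |2| · δb/b = 2 × 0.0790 = 0.158.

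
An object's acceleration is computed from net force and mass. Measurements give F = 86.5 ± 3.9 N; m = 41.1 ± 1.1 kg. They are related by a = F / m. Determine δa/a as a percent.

Products/powers → add relative errors in quadrature, weighted by exponent:
  (1·δF/F)² = (1×0.0451)² = 0.00203;  (-1·δm/m)² = (-1×0.0268)² = 0.000716
δa/a = √(0.00275) = 0.0524

5.24%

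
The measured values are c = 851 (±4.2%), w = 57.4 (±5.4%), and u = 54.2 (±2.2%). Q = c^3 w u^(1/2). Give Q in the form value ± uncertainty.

Each factor contributes (exponent × relative error)² to (δQ/Q)²:
  (3·δc/c)² = (3×0.0420)² = 0.0159;  (1·δw/w)² = (1×0.0540)² = 0.00292;  (½·δu/u)² = (0.5×0.0220)² = 0.000121
δQ/Q = √(0.0189) = 0.138
Q = 2.6e+11, so δQ = 0.138 × 2.6e+11 = 3.58e+10.

(2.60 ± 0.358) × 10^11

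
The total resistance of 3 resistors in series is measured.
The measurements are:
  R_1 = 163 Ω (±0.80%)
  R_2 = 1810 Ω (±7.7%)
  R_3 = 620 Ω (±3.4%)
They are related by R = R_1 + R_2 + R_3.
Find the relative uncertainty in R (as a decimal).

0.0544

R is a linear combination, so absolute uncertainties add in quadrature:
  (δR_1)² = 1.70;  (δR_2)² = 19400;  (δR_3)² = 444
δR = √(19900) = 141 Ω
R = 2590 Ω, so δR/R = 141/2590 = 0.0544.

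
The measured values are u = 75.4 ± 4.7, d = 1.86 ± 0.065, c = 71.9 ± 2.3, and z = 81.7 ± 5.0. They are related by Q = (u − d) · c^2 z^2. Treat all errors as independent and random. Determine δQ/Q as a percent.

Let w = u − d = 73.5. δw = √(δu² + δd²) = √(22.1 + 0.00423) = 4.70, so δw/w = 0.0639.
Q is then a monomial in w, c, z:
δQ/Q = √((δw/w)² + (2·δc/c)² + (2·δz/z)²) = √(0.00409 + 0.00409 + 0.0150) = 0.152

15.2%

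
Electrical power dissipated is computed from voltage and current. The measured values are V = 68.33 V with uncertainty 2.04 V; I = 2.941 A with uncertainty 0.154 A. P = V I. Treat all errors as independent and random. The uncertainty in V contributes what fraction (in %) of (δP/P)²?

24.5%

(δP/P)² = (1·δV/V)² + (1·δI/I)²
  V term: (1×0.0299)² = 0.000891
  I term: (1×0.0524)² = 0.00274
Total = 0.00363. Share from V = 0.000891/0.00363 = 0.245.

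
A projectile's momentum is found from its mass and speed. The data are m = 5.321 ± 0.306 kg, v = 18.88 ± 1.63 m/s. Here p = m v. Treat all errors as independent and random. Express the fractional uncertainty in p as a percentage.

Products/powers → add relative errors in quadrature, weighted by exponent:
  (1·δm/m)² = (1×0.0575)² = 0.00331;  (1·δv/v)² = (1×0.0863)² = 0.00745
δp/p = √(0.0108) = 0.104

10.4%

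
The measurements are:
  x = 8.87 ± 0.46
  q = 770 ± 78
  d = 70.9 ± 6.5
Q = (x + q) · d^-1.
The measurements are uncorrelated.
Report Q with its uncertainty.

11.0 ± 1.49

Let u = x + q = 779. δu = √(δx² + δq²) = √(0.212 + 6080) = 78.0, so δu/u = 0.100.
Q is then a monomial in u, d:
δQ/Q = √((δu/u)² + (-1·δd/d)²) = √(0.0100 + 0.00840) = 0.136
Q = 11.0, so δQ = 0.136 × 11.0 = 1.49.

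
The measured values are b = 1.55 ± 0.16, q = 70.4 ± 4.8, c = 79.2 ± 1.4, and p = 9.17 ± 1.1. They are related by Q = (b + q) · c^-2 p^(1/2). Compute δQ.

Let u = b + q = 72.0. δu = √(δb² + δq²) = √(0.0256 + 23.0) = 4.80, so δu/u = 0.0668.
Q is then a monomial in u, c, p:
δQ/Q = √((δu/u)² + (-2·δc/c)² + (½·δp/p)²) = √(0.00446 + 0.00125 + 0.00360) = 0.0965
Q = 0.0347, so δQ = 0.0965 × 0.0347 = 0.00335.

0.00335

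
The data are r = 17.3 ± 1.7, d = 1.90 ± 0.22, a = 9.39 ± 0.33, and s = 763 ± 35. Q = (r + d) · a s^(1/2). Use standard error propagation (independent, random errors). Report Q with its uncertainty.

Let u = r + d = 19.2. δu = √(δr² + δd²) = √(2.89 + 0.0484) = 1.71, so δu/u = 0.0893.
Q is then a monomial in u, a, s:
δQ/Q = √((δu/u)² + (1·δa/a)² + (½·δs/s)²) = √(0.00797 + 0.00124 + 0.000526) = 0.0987
Q = 4980, so δQ = 0.0987 × 4980 = 491.

4980 ± 491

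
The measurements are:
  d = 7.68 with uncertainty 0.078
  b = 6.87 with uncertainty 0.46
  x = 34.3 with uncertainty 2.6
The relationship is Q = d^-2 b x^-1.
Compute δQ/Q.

Since Q is a product/quotient, work with relative uncertainties:
  (-2·δd/d)² = (-2×0.0102)² = 0.000413;  (1·δb/b)² = (1×0.0670)² = 0.00448;  (-1·δx/x)² = (-1×0.0758)² = 0.00575
δQ/Q = √(0.0106) = 0.103

0.103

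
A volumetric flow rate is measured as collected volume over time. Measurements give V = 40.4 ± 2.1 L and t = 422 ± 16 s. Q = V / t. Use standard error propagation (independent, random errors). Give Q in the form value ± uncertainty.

0.0957 ± 0.00616 L/s

Relative error in a monomial: (δQ/Q)² = Σ (nᵢ · δxᵢ/xᵢ)².
  (1·δV/V)² = (1×0.0520)² = 0.00270;  (-1·δt/t)² = (-1×0.0379)² = 0.00144
δQ/Q = √(0.00414) = 0.0643
Q = 0.0957 L/s, so δQ = 0.0643 × 0.0957 = 0.00616 L/s.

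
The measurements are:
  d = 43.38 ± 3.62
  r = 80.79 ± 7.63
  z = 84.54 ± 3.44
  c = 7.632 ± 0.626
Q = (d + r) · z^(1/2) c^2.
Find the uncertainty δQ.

11900

Let u = d + r = 124.2. δu = √(δd² + δr²) = √(13.1 + 58.2) = 8.45, so δu/u = 0.0680.
Q is then a monomial in u, z, c:
δQ/Q = √((δu/u)² + (½·δz/z)² + (2·δc/c)²) = √(0.00463 + 0.000414 + 0.0269) = 0.179
Q = 66500, so δQ = 0.179 × 66500 = 11900.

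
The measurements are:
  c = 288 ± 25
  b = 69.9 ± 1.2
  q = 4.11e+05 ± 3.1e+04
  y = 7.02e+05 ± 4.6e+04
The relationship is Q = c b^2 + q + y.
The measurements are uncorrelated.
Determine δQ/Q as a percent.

Let p = c·b^2 = 1.41e+06. δp/p = √((1·δc/c)² + (2·δb/b)²) = √(0.00754 + 0.00118) = 0.0933, so δp = 1.31e+05.
Q = p + q + y: δQ = √(δp² + δq² + δy²) = √(1.73e+10 + 9.61e+08 + 2.12e+09) = 1.43e+05
Q = 2.52e+06, so δQ/Q = 1.43e+05/2.52e+06 = 0.0566.

5.66%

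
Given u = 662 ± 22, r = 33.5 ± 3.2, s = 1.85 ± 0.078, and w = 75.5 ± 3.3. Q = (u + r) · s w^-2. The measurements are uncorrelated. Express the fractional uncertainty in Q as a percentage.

Let h = u + r = 696. δh = √(δu² + δr²) = √(484 + 10.2) = 22.2, so δh/h = 0.0320.
Q is then a monomial in h, s, w:
δQ/Q = √((δh/h)² + (1·δs/s)² + (-2·δw/w)²) = √(0.00102 + 0.00178 + 0.00764) = 0.102

10.2%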